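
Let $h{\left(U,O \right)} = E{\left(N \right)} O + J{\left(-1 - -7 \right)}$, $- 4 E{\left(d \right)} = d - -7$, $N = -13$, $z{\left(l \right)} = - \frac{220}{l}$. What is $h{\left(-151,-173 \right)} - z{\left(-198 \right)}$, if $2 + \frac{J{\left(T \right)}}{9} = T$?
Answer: $- \frac{4043}{18} \approx -224.61$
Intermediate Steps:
$J{\left(T \right)} = -18 + 9 T$
$E{\left(d \right)} = - \frac{7}{4} - \frac{d}{4}$ ($E{\left(d \right)} = - \frac{d - -7}{4} = - \frac{d + 7}{4} = - \frac{7 + d}{4} = - \frac{7}{4} - \frac{d}{4}$)
$h{\left(U,O \right)} = 36 + \frac{3 O}{2}$ ($h{\left(U,O \right)} = \left(- \frac{7}{4} - - \frac{13}{4}\right) O - \left(18 - 9 \left(-1 - -7\right)\right) = \left(- \frac{7}{4} + \frac{13}{4}\right) O - \left(18 - 9 \left(-1 + 7\right)\right) = \frac{3 O}{2} + \left(-18 + 9 \cdot 6\right) = \frac{3 O}{2} + \left(-18 + 54\right) = \frac{3 O}{2} + 36 = 36 + \frac{3 O}{2}$)
$h{\left(-151,-173 \right)} - z{\left(-198 \right)} = \left(36 + \frac{3}{2} \left(-173\right)\right) - - \frac{220}{-198} = \left(36 - \frac{519}{2}\right) - \left(-220\right) \left(- \frac{1}{198}\right) = - \frac{447}{2} - \frac{10}{9} = - \frac{4043}{18}$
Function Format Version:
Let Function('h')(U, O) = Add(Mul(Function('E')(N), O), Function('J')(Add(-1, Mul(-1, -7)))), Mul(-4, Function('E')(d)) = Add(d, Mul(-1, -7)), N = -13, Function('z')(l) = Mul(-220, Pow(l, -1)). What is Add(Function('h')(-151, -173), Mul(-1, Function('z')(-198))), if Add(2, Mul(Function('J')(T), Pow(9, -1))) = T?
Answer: Rational(-4043, 18) ≈ -224.61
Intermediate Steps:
Function('J')(T) = Add(-18, Mul(9, T))
Function('E')(d) = Add(Rational(-7, 4), Mul(Rational(-1, 4), d)) (Function('E')(d) = Mul(Rational(-1, 4), Add(d, Mul(-1, -7))) = Mul(Rational(-1, 4), Add(d, 7)) = Mul(Rational(-1, 4), Add(7, d)) = Add(Rational(-7, 4), Mul(Rational(-1, 4), d)))
Function('h')(U, O) = Add(36, Mul(Rational(3, 2), O)) (Function('h')(U, O) = Add(Mul(Add(Rational(-7, 4), Mul(Rational(-1, 4), -13)), O), Add(-18, Mul(9, Add(-1, Mul(-1, -7))))) = Add(Mul(Add(Rational(-7, 4), Rational(13, 4)), O), Add(-18, Mul(9, Add(-1, 7)))) = Add(Mul(Rational(3, 2), O), Add(-18, Mul(9, 6))) = Add(Mul(Rational(3, 2), O), Add(-18, 54)) = Add(Mul(Rational(3, 2), O), 36) = Add(36, Mul(Rational(3, 2), O)))
Add(Function('h')(-151, -173), Mul(-1, Function('z')(-198))) = Add(Add(36, Mul(Rational(3, 2), -173)), Mul(-1, Mul(-220, Pow(-198, -1)))) = Add(Add(36, Rational(-519, 2)), Mul(-1, Mul(-220, Rational(-1, 198)))) = Add(Rational(-447, 2), Mul(-1, Rational(10, 9))) = Add(Rational(-447, 2), Rational(-10, 9)) = Rational(-4043, 18)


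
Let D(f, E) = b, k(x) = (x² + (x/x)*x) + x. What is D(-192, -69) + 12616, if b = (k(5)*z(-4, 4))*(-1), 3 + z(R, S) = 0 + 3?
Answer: 12616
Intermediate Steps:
z(R, S) = 0 (z(R, S) = -3 + (0 + 3) = -3 + 3 = 0)
k(x) = x² + 2*x (k(x) = (x² + 1*x) + x = (x² + x) + x = (x + x²) + x = x² + 2*x)
b = 0 (b = ((5*(2 + 5))*0)*(-1) = ((5*7)*0)*(-1) = (35*0)*(-1) = 0*(-1) = 0)
D(f, E) = 0
D(-192, -69) + 12616 = 0 + 12616 = 12616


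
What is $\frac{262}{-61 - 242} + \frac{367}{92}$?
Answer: $\frac{87097}{27876} \approx 3.1244$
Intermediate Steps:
$\frac{262}{-61 - 242} + \frac{367}{92} = \frac{262}{-61 - 242} + 367 \cdot \frac{1}{92} = \frac{262}{-303} + \frac{367}{92} = 262 \left(- \frac{1}{303}\right) + \frac{367}{92} = - \frac{262}{303} + \frac{367}{92} = \frac{87097}{27876}$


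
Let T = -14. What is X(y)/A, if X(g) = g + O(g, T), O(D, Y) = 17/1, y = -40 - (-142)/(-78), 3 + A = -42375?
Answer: 484/826371 ≈ 0.00058569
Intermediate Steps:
A = -42378 (A = -3 - 42375 = -42378)
y = -1631/39 (y = -40 - (-142)*(-1)/78 = -40 - 1*71/39 = -40 - 71/39 = -1631/39 ≈ -41.820)
O(D, Y) = 17 (O(D, Y) = 17*1 = 17)
X(g) = 17 + g (X(g) = g + 17 = 17 + g)
X(y)/A = (17 - 1631/39)/(-42378) = -968/39*(-1/42378) = 484/826371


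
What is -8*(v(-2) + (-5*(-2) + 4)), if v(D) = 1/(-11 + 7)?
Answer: -110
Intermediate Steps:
v(D) = -1/4 (v(D) = 1/(-4) = -1/4)
-8*(v(-2) + (-5*(-2) + 4)) = -8*(-1/4 + (-5*(-2) + 4)) = -8*(-1/4 + (10 + 4)) = -8*(-1/4 + 14) = -8*55/4 = -110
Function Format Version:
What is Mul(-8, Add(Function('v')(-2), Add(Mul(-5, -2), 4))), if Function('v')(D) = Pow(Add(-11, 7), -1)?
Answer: -110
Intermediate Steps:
Function('v')(D) = Rational(-1, 4) (Function('v')(D) = Pow(-4, -1) = Rational(-1, 4))
Mul(-8, Add(Function('v')(-2), Add(Mul(-5, -2), 4))) = Mul(-8, Add(Rational(-1, 4), Add(Mul(-5, -2), 4))) = Mul(-8, Add(Rational(-1, 4), Add(10, 4))) = Mul(-8, Add(Rational(-1, 4), 14)) = Mul(-8, Rational(55, 4)) = -110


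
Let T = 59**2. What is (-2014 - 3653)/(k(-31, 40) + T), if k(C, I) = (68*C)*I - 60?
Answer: 5667/80899 ≈ 0.070050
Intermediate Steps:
T = 3481
k(C, I) = -60 + 68*C*I (k(C, I) = 68*C*I - 60 = -60 + 68*C*I)
(-2014 - 3653)/(k(-31, 40) + T) = (-2014 - 3653)/((-60 + 68*(-31)*40) + 3481) = -5667/((-60 - 84320) + 3481) = -5667/(-84380 + 3481) = -5667/(-80899) = -5667*(-1/80899) = 5667/80899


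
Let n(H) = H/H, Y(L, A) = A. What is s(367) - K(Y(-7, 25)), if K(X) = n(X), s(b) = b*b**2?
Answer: 49430862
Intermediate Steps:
n(H) = 1
s(b) = b**3
K(X) = 1
s(367) - K(Y(-7, 25)) = 367**3 - 1*1 = 49430863 - 1 = 49430862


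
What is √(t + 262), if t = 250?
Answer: 16*√2 ≈ 22.627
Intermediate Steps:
√(t + 262) = √(250 + 262) = √512 = 16*√2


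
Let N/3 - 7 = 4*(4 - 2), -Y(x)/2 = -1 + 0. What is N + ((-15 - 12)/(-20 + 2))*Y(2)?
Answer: 48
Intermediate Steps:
Y(x) = 2 (Y(x) = -2*(-1 + 0) = -2*(-1) = 2)
N = 45 (N = 21 + 3*(4*(4 - 2)) = 21 + 3*(4*2) = 21 + 3*8 = 21 + 24 = 45)
N + ((-15 - 12)/(-20 + 2))*Y(2) = 45 + ((-15 - 12)/(-20 + 2))*2 = 45 - 27/(-18)*2 = 45 - 27*(-1/18)*2 = 45 + (3/2)*2 = 45 + 3 = 48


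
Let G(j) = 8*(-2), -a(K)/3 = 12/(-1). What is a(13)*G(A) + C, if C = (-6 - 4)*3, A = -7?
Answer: -606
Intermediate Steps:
a(K) = 36 (a(K) = -36/(-1) = -36*(-1) = -3*(-12) = 36)
C = -30 (C = -10*3 = -30)
G(j) = -16
a(13)*G(A) + C = 36*(-16) - 30 = -576 - 30 = -606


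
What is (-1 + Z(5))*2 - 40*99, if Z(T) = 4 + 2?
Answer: -3950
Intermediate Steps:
Z(T) = 6
(-1 + Z(5))*2 - 40*99 = (-1 + 6)*2 - 40*99 = 5*2 - 3960 = 10 - 3960 = -3950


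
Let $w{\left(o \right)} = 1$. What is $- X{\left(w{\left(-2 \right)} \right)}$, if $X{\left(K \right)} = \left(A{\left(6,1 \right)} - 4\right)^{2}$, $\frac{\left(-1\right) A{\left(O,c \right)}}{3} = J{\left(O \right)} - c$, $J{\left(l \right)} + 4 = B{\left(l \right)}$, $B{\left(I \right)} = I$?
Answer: $-49$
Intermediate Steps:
$J{\left(l \right)} = -4 + l$
$A{\left(O,c \right)} = 12 - 3 O + 3 c$ ($A{\left(O,c \right)} = - 3 \left(\left(-4 + O\right) - c\right) = - 3 \left(-4 + O - c\right) = 12 - 3 O + 3 c$)
$X{\left(K \right)} = 49$ ($X{\left(K \right)} = \left(\left(12 - 18 + 3 \cdot 1\right) - 4\right)^{2} = \left(\left(12 - 18 + 3\right) - 4\right)^{2} = \left(-3 - 4\right)^{2} = \left(-7\right)^{2} = 49$)
$- X{\left(w{\left(-2 \right)} \right)} = \left(-1\right) 49 = -49$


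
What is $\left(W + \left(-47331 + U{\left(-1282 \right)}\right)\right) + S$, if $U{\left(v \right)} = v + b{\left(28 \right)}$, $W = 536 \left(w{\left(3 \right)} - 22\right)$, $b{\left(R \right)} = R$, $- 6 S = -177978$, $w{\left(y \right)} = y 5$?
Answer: $-22674$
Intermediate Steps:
$w{\left(y \right)} = 5 y$
$S = 29663$ ($S = \left(- \frac{1}{6}\right) \left(-177978\right) = 29663$)
$W = -3752$ ($W = 536 \left(5 \cdot 3 - 22\right) = 536 \left(15 - 22\right) = 536 \left(-7\right) = -3752$)
$U{\left(v \right)} = 28 + v$ ($U{\left(v \right)} = v + 28 = 28 + v$)
$\left(W + \left(-47331 + U{\left(-1282 \right)}\right)\right) + S = \left(-3752 + \left(-47331 + \left(28 - 1282\right)\right)\right) + 29663 = \left(-3752 - 48585\right) + 29663 = -52337 + 29663 = -22674$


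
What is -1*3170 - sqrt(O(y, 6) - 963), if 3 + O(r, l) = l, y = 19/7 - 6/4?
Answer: -3170 - 8*I*sqrt(15) ≈ -3170.0 - 30.984*I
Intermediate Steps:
y = 17/14 (y = 19*(1/7) - 6*1/4 = 19/7 - 3/2 = 17/14 ≈ 1.2143)
O(r, l) = -3 + l
-1*3170 - sqrt(O(y, 6) - 963) = -1*3170 - sqrt((-3 + 6) - 963) = -3170 - sqrt(3 - 963) = -3170 - sqrt(-960) = -3170 - 8*I*sqrt(15)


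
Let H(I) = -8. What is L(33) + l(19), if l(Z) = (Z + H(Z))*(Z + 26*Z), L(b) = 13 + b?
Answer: 5689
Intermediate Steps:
l(Z) = 27*Z*(-8 + Z) (l(Z) = (Z - 8)*(Z + 26*Z) = (-8 + Z)*(27*Z) = 27*Z*(-8 + Z))
L(33) + l(19) = (13 + 33) + 27*19*(-8 + 19) = 46 + 27*19*11 = 46 + 5643 = 5689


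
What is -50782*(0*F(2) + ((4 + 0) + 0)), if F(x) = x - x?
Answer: -203128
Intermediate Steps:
F(x) = 0
-50782*(0*F(2) + ((4 + 0) + 0)) = -50782*(0*0 + ((4 + 0) + 0)) = -50782*(0 + (4 + 0)) = -50782*(0 + 4) = -50782*4 = -203128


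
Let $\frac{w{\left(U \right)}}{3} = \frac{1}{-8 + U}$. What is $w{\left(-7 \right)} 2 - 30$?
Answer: $- \frac{152}{5} \approx -30.4$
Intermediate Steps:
$w{\left(U \right)} = \frac{3}{-8 + U}$
$w{\left(-7 \right)} 2 - 30 = \frac{3}{-8 - 7} \cdot 2 - 30 = \frac{3}{-15} \cdot 2 - 30 = 3 \left(- \frac{1}{15}\right) 2 - 30 = \left(- \frac{1}{5}\right) 2 - 30 = - \frac{2}{5} - 30 = - \frac{152}{5}$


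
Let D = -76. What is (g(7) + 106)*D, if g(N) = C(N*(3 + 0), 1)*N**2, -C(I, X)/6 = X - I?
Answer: -454936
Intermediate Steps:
C(I, X) = -6*X + 6*I (C(I, X) = -6*(X - I) = -6*X + 6*I)
g(N) = N**2*(-6 + 18*N) (g(N) = (-6*1 + 6*(N*(3 + 0)))*N**2 = (-6 + 6*(N*3))*N**2 = (-6 + 6*(3*N))*N**2 = (-6 + 18*N)*N**2 = N**2*(-6 + 18*N))
(g(7) + 106)*D = (7**2*(-6 + 18*7) + 106)*(-76) = (49*(-6 + 126) + 106)*(-76) = (49*120 + 106)*(-76) = (5880 + 106)*(-76) = 5986*(-76) = -454936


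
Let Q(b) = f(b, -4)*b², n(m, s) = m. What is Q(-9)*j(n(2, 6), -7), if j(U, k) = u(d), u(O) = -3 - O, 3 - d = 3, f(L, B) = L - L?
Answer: 0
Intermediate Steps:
f(L, B) = 0
d = 0 (d = 3 - 1*3 = 3 - 3 = 0)
Q(b) = 0 (Q(b) = 0*b² = 0)
j(U, k) = -3 (j(U, k) = -3 - 1*0 = -3 + 0 = -3)
Q(-9)*j(n(2, 6), -7) = 0*(-3) = 0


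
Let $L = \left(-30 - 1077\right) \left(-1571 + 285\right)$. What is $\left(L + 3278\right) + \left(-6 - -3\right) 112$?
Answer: $1426544$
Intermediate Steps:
$L = 1423602$ ($L = \left(-1107\right) \left(-1286\right) = 1423602$)
$\left(L + 3278\right) + \left(-6 - -3\right) 112 = \left(1423602 + 3278\right) + \left(-6 - -3\right) 112 = 1426880 + \left(-6 + 3\right) 112 = 1426880 - 336 = 1426544$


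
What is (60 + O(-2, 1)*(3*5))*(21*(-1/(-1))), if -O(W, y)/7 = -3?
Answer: 7875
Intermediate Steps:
O(W, y) = 21 (O(W, y) = -7*(-3) = 21)
(60 + O(-2, 1)*(3*5))*(21*(-1/(-1))) = (60 + 21*(3*5))*(21*(-1/(-1))) = (60 + 21*15)*(21*(-1*(-1))) = (60 + 315)*(21*1) = 375*21 = 7875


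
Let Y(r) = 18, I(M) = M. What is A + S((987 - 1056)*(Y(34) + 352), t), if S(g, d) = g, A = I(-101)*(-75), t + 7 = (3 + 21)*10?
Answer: -17955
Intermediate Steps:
t = 233 (t = -7 + (3 + 21)*10 = -7 + 24*10 = -7 + 240 = 233)
A = 7575 (A = -101*(-75) = 7575)
A + S((987 - 1056)*(Y(34) + 352), t) = 7575 + (987 - 1056)*(18 + 352) = 7575 - 69*370 = 7575 - 25530 = -17955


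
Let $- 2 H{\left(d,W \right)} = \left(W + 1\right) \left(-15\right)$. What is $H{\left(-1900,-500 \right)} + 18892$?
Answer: $\frac{30299}{2} \approx 15150.0$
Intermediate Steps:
$H{\left(d,W \right)} = \frac{15}{2} + \frac{15 W}{2}$ ($H{\left(d,W \right)} = - \frac{\left(W + 1\right) \left(-15\right)}{2} = - \frac{\left(1 + W\right) \left(-15\right)}{2} = - \frac{-15 - 15 W}{2} = \frac{15}{2} + \frac{15 W}{2}$)
$H{\left(-1900,-500 \right)} + 18892 = \left(\frac{15}{2} + \frac{15}{2} \left(-500\right)\right) + 18892 = \left(\frac{15}{2} - 3750\right) + 18892 = - \frac{7485}{2} + 18892 = \frac{30299}{2}$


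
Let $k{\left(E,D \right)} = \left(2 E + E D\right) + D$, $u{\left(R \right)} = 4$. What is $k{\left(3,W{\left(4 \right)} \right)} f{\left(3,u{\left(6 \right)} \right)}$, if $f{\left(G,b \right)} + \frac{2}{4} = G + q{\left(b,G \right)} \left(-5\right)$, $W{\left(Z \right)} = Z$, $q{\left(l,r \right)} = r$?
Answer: $-275$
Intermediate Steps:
$k{\left(E,D \right)} = D + 2 E + D E$ ($k{\left(E,D \right)} = \left(2 E + D E\right) + D = D + 2 E + D E$)
$f{\left(G,b \right)} = - \frac{1}{2} - 4 G$ ($f{\left(G,b \right)} = - \frac{1}{2} + \left(G + G \left(-5\right)\right) = - \frac{1}{2} + \left(G - 5 G\right) = - \frac{1}{2} - 4 G$)
$k{\left(3,W{\left(4 \right)} \right)} f{\left(3,u{\left(6 \right)} \right)} = \left(4 + 2 \cdot 3 + 4 \cdot 3\right) \left(- \frac{1}{2} - 12\right) = \left(4 + 6 + 12\right) \left(- \frac{1}{2} - 12\right) = 22 \left(- \frac{25}{2}\right) = -275$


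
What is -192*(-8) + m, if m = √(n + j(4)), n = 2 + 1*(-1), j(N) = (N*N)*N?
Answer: 1536 + √65 ≈ 1544.1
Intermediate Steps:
j(N) = N³ (j(N) = N²*N = N³)
n = 1 (n = 2 - 1 = 1)
m = √65 (m = √(1 + 4³) = √(1 + 64) = √65 ≈ 8.0623)
-192*(-8) + m = -192*(-8) + √65 = -48*(-32) + √65 = 1536 + √65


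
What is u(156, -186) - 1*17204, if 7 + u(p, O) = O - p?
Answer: -17553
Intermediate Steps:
u(p, O) = -7 + O - p (u(p, O) = -7 + (O - p) = -7 + O - p)
u(156, -186) - 1*17204 = (-7 - 186 - 1*156) - 1*17204 = (-7 - 186 - 156) - 17204 = -349 - 17204 = -17553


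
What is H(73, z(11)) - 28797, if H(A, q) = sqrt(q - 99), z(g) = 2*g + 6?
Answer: -28797 + I*sqrt(71) ≈ -28797.0 + 8.4261*I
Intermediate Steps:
z(g) = 6 + 2*g
H(A, q) = sqrt(-99 + q)
H(73, z(11)) - 28797 = sqrt(-99 + (6 + 2*11)) - 28797 = sqrt(-99 + (6 + 22)) - 28797 = sqrt(-99 + 28) - 28797 = sqrt(-71) - 28797 = I*sqrt(71) - 28797 = -28797 + I*sqrt(71)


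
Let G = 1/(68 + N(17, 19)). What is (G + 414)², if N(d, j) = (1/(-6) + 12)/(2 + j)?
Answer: 12792582595584/74632321 ≈ 1.7141e+5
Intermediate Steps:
N(d, j) = 71/(6*(2 + j)) (N(d, j) = (1*(-⅙) + 12)/(2 + j) = (-⅙ + 12)/(2 + j) = 71/(6*(2 + j)))
G = 126/8639 (G = 1/(68 + 71/(6*(2 + 19))) = 1/(68 + (71/6)/21) = 1/(68 + (71/6)*(1/21)) = 1/(68 + 71/126) = 1/(8639/126) = 126/8639 ≈ 0.014585)
(G + 414)² = (126/8639 + 414)² = (3576672/8639)² = 12792582595584/74632321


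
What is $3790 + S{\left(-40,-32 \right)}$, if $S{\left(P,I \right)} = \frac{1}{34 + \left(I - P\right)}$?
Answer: $\frac{159181}{42} \approx 3790.0$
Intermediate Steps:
$S{\left(P,I \right)} = \frac{1}{34 + I - P}$
$3790 + S{\left(-40,-32 \right)} = 3790 + \frac{1}{34 - 32 - -40} = 3790 + \frac{1}{34 - 32 + 40} = 3790 + \frac{1}{42} = \frac{159181}{42}$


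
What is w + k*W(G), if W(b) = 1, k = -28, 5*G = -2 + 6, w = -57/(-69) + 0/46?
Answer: -625/23 ≈ -27.174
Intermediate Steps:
w = 19/23 (w = -57*(-1/69) + 0*(1/46) = 19/23 + 0 = 19/23 ≈ 0.82609)
G = 4/5 (G = (-2 + 6)/5 = (1/5)*4 = 4/5 ≈ 0.80000)
w + k*W(G) = 19/23 - 28*1 = 19/23 - 28 = -625/23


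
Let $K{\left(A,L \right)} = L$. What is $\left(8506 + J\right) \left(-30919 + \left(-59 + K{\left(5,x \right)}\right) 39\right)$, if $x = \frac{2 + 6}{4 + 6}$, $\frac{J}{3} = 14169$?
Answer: $- \frac{8465301272}{5} \approx -1.6931 \cdot 10^{9}$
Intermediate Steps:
$J = 42507$ ($J = 3 \cdot 14169 = 42507$)
$x = \frac{4}{5}$ ($x = \frac{8}{10} = 8 \cdot \frac{1}{10} = \frac{4}{5} \approx 0.8$)
$\left(8506 + J\right) \left(-30919 + \left(-59 + K{\left(5,x \right)}\right) 39\right) = \left(8506 + 42507\right) \left(-30919 + \left(-59 + \frac{4}{5}\right) 39\right) = 51013 \left(-30919 - \frac{11349}{5}\right) = 51013 \left(- \frac{165944}{5}\right) = - \frac{8465301272}{5}$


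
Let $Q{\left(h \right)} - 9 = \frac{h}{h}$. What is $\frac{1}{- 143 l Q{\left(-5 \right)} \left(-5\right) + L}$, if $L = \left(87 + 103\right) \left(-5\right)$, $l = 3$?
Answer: $\frac{1}{20500} \approx 4.878 \cdot 10^{-5}$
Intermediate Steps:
$Q{\left(h \right)} = 10$ ($Q{\left(h \right)} = 9 + \frac{h}{h} = 9 + 1 = 10$)
$L = -950$ ($L = 190 \left(-5\right) = -950$)
$\frac{1}{- 143 l Q{\left(-5 \right)} \left(-5\right) + L} = \frac{1}{- 143 \cdot 3 \cdot 10 \left(-5\right) - 950} = \frac{1}{- 143 \cdot 30 \left(-5\right) - 950} = \frac{1}{\left(-143\right) \left(-150\right) - 950} = \frac{1}{21450 - 950} = \frac{1}{20500}$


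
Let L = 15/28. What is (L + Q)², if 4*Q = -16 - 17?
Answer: 2916/49 ≈ 59.510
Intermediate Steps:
Q = -33/4 (Q = (-16 - 17)/4 = (¼)*(-33) = -33/4 ≈ -8.2500)
L = 15/28 (L = 15*(1/28) = 15/28 ≈ 0.53571)
(L + Q)² = (15/28 - 33/4)² = (-54/7)² = 2916/49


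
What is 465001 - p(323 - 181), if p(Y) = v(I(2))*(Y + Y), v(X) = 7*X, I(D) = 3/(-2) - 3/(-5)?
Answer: 2333951/5 ≈ 4.6679e+5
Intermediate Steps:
I(D) = -9/10 (I(D) = 3*(-½) - 3*(-⅕) = -3/2 + ⅗ = -9/10)
p(Y) = -63*Y/5 (p(Y) = (7*(-9/10))*(Y + Y) = -63*Y/5)
465001 - p(323 - 181) = 465001 - (-63)*(323 - 181)/5 = 465001 - (-63)*142/5 = 465001 - 1*(-8946/5) = 465001 + 8946/5 = 2333951/5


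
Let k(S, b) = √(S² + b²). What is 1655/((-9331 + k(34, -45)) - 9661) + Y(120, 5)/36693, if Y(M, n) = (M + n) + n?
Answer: -122937277210/1470544883991 - 1655*√3181/360692883 ≈ -0.083859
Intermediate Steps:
Y(M, n) = M + 2*n
1655/((-9331 + k(34, -45)) - 9661) + Y(120, 5)/36693 = 1655/((-9331 + √(34² + (-45)²)) - 9661) + (120 + 2*5)/36693 = 1655/((-9331 + √(1156 + 2025)) - 9661) + (120 + 10)*(1/36693) = 1655/((-9331 + √3181) - 9661) + 130*(1/36693) = 1655/(-18992 + √3181) + 130/36693 = 130/36693 + 1655/(-18992 + √3181)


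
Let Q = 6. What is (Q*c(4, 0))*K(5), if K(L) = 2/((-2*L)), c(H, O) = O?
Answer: 0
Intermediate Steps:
K(L) = -1/L (K(L) = 2*(-1/(2*L)) = -1/L)
(Q*c(4, 0))*K(5) = (6*0)*(-1/5) = 0*(-1*⅕) = 0*(-⅕) = 0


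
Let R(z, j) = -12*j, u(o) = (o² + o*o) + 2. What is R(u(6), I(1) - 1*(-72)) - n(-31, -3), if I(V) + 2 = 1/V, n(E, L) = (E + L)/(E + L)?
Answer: -853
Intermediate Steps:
n(E, L) = 1
I(V) = -2 + 1/V
u(o) = 2 + 2*o² (u(o) = (o² + o²) + 2 = 2*o² + 2 = 2 + 2*o²)
R(u(6), I(1) - 1*(-72)) - n(-31, -3) = -12*((-2 + 1/1) - 1*(-72)) - 1*1 = -12*((-2 + 1) + 72) - 1 = -12*(-1 + 72) - 1 = -12*71 - 1 = -852 - 1 = -853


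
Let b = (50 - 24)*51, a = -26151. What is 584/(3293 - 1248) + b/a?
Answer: 4186838/17826265 ≈ 0.23487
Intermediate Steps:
b = 1326 (b = 26*51 = 1326)
584/(3293 - 1248) + b/a = 584/(3293 - 1248) + 1326/(-26151) = 584/2045 + 1326*(-1/26151) = 584*(1/2045) - 442/8717 = 584/2045 - 442/8717 = 4186838/17826265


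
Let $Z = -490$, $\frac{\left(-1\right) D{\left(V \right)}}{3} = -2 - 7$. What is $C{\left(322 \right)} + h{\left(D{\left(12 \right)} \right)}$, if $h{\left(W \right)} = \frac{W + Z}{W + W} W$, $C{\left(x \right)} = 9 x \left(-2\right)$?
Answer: $- \frac{12055}{2} \approx -6027.5$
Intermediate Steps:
$D{\left(V \right)} = 27$ ($D{\left(V \right)} = - 3 \left(-2 - 7\right) = \left(-3\right) \left(-9\right) = 27$)
$C{\left(x \right)} = - 18 x$
$h{\left(W \right)} = -245 + \frac{W}{2}$ ($h{\left(W \right)} = \frac{W - 490}{W + W} W = \frac{-490 + W}{2 W} W = -245 + \frac{W}{2}$)
$C{\left(322 \right)} + h{\left(D{\left(12 \right)} \right)} = \left(-18\right) 322 + \left(-245 + \frac{1}{2} \cdot 27\right) = -5796 + \left(-245 + \frac{27}{2}\right) = -5796 - \frac{463}{2} = - \frac{12055}{2}$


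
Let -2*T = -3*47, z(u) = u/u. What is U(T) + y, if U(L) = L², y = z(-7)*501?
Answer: 21885/4 ≈ 5471.3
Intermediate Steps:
z(u) = 1
T = 141/2 (T = -(-3)*47/2 = -½*(-141) = 141/2 ≈ 70.500)
y = 501 (y = 1*501 = 501)
U(T) + y = (141/2)² + 501 = 19881/4 + 501 = 21885/4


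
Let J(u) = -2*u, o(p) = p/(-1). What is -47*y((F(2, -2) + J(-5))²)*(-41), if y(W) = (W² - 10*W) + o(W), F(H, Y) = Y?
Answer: 6536384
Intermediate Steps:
o(p) = -p (o(p) = p*(-1) = -p)
y(W) = W² - 11*W (y(W) = (W² - 10*W) - W = W² - 11*W)
-47*y((F(2, -2) + J(-5))²)*(-41) = -47*(-2 - 2*(-5))²*(-11 + (-2 - 2*(-5))²)*(-41) = -47*(-2 + 10)²*(-11 + (-2 + 10)²)*(-41) = -47*8²*(-11 + 8²)*(-41) = -3008*(-11 + 64)*(-41) = -3008*53*(-41) = -47*3392*(-41) = -159424*(-41) = 6536384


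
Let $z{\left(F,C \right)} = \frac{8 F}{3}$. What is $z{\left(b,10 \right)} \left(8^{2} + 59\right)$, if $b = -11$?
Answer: $-3608$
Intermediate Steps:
$z{\left(F,C \right)} = \frac{8 F}{3}$ ($z{\left(F,C \right)} = 8 F \frac{1}{3} = \frac{8 F}{3}$)
$z{\left(b,10 \right)} \left(8^{2} + 59\right) = \frac{8}{3} \left(-11\right) \left(8^{2} + 59\right) = - \frac{88 \left(64 + 59\right)}{3} = \left(- \frac{88}{3}\right) 123 = -3608$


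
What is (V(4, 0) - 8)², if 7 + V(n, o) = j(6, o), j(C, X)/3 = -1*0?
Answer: 225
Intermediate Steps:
j(C, X) = 0 (j(C, X) = 3*(-1*0) = 3*0 = 0)
V(n, o) = -7 (V(n, o) = -7 + 0 = -7)
(V(4, 0) - 8)² = (-7 - 8)² = (-15)² = 225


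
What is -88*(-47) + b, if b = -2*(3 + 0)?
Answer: 4130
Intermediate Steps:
b = -6 (b = -2*3 = -6)
-88*(-47) + b = -88*(-47) - 6 = 4136 - 6 = 4130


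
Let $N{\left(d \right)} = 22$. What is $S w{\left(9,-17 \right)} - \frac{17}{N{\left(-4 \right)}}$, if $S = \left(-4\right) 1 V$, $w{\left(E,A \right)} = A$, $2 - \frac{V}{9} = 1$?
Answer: $\frac{13447}{22} \approx 611.23$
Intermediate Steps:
$V = 9$ ($V = 18 - 9 = 9$)
$S = -36$ ($S = \left(-4\right) 1 \cdot 9 = \left(-4\right) 9 = -36$)
$S w{\left(9,-17 \right)} - \frac{17}{N{\left(-4 \right)}} = \left(-36\right) \left(-17\right) - \frac{17}{22} = 612 - \frac{17}{22} = \frac{13447}{22}$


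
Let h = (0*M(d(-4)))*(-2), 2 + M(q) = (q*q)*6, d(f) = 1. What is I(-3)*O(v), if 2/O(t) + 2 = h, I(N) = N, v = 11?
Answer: 3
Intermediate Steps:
M(q) = -2 + 6*q² (M(q) = -2 + (q*q)*6 = -2 + q²*6 = -2 + 6*q²)
h = 0 (h = (0*(-2 + 6*1²))*(-2) = (0*(-2 + 6*1))*(-2) = (0*(-2 + 6))*(-2) = (0*4)*(-2) = 0*(-2) = 0)
O(t) = -1 (O(t) = 2/(-2 + 0) = 2/(-2) = 2*(-½) = -1)
I(-3)*O(v) = -3*(-1) = 3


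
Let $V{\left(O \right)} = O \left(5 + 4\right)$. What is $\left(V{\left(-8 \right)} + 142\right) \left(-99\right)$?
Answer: $-6930$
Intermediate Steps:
$V{\left(O \right)} = 9 O$ ($V{\left(O \right)} = O 9 = 9 O$)
$\left(V{\left(-8 \right)} + 142\right) \left(-99\right) = \left(9 \left(-8\right) + 142\right) \left(-99\right) = \left(-72 + 142\right) \left(-99\right) = 70 \left(-99\right) = -6930$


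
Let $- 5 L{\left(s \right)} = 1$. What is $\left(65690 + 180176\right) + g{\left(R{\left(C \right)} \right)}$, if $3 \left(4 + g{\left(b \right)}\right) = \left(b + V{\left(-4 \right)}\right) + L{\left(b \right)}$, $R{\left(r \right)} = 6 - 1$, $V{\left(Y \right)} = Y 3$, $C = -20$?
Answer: $\frac{1229298}{5} \approx 2.4586 \cdot 10^{5}$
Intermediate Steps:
$V{\left(Y \right)} = 3 Y$
$L{\left(s \right)} = - \frac{1}{5}$ ($L{\left(s \right)} = \left(- \frac{1}{5}\right) 1 = - \frac{1}{5}$)
$R{\left(r \right)} = 5$
$g{\left(b \right)} = - \frac{121}{15} + \frac{b}{3}$ ($g{\left(b \right)} = -4 + \frac{\left(b + 3 \left(-4\right)\right) - \frac{1}{5}}{3} = -4 + \frac{\left(b - 12\right) - \frac{1}{5}}{3} = -4 + \frac{\left(-12 + b\right) - \frac{1}{5}}{3} = -4 + \frac{- \frac{61}{5} + b}{3} = -4 + \left(- \frac{61}{15} + \frac{b}{3}\right) = - \frac{121}{15} + \frac{b}{3}$)
$\left(65690 + 180176\right) + g{\left(R{\left(C \right)} \right)} = \left(65690 + 180176\right) + \left(- \frac{121}{15} + \frac{1}{3} \cdot 5\right) = 245866 + \left(- \frac{121}{15} + \frac{5}{3}\right) = 245866 - \frac{32}{5} = \frac{1229298}{5}$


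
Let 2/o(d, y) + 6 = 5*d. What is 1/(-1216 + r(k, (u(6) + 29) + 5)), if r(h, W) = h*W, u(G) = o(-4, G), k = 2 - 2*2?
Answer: -13/16690 ≈ -0.00077891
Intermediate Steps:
o(d, y) = 2/(-6 + 5*d)
k = -2 (k = 2 - 4 = -2)
u(G) = -1/13 (u(G) = 2/(-6 + 5*(-4)) = 2/(-6 - 20) = 2/(-26) = 2*(-1/26) = -1/13)
r(h, W) = W*h
1/(-1216 + r(k, (u(6) + 29) + 5)) = 1/(-1216 + ((-1/13 + 29) + 5)*(-2)) = 1/(-1216 + (376/13 + 5)*(-2)) = 1/(-1216 + (441/13)*(-2)) = 1/(-1216 - 882/13) = 1/(-16690/13) = -13/16690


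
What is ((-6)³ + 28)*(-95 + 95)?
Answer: 0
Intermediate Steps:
((-6)³ + 28)*(-95 + 95) = (-216 + 28)*0 = -188*0 = 0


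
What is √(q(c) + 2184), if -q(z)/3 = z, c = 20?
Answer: 6*√59 ≈ 46.087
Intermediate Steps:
q(z) = -3*z
√(q(c) + 2184) = √(-3*20 + 2184) = √(-60 + 2184) = √2124 = 6*√59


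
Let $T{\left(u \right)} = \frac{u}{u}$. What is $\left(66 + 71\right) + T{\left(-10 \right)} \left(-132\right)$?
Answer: $5$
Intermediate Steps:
$T{\left(u \right)} = 1$
$\left(66 + 71\right) + T{\left(-10 \right)} \left(-132\right) = \left(66 + 71\right) + 1 \left(-132\right) = 137 - 132 = 5$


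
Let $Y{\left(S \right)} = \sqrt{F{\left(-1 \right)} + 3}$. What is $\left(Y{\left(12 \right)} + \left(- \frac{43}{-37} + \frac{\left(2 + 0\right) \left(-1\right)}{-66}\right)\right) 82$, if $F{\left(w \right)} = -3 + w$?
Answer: $\frac{119392}{1221} + 82 i \approx 97.782 + 82.0 i$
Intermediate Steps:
$Y{\left(S \right)} = i$ ($Y{\left(S \right)} = \sqrt{\left(-3 - 1\right) + 3} = \sqrt{-4 + 3} = \sqrt{-1} = i$)
$\left(Y{\left(12 \right)} + \left(- \frac{43}{-37} + \frac{\left(2 + 0\right) \left(-1\right)}{-66}\right)\right) 82 = \left(i + \left(- \frac{43}{-37} + \frac{\left(2 + 0\right) \left(-1\right)}{-66}\right)\right) 82 = \left(i + \left(\left(-43\right) \left(- \frac{1}{37}\right) + 2 \left(-1\right) \left(- \frac{1}{66}\right)\right)\right) 82 = \left(i + \left(\frac{43}{37} - - \frac{1}{33}\right)\right) 82 = \left(i + \left(\frac{43}{37} + \frac{1}{33}\right)\right) 82 = \left(i + \frac{1456}{1221}\right) 82 = \left(\frac{1456}{1221} + i\right) 82 = \frac{119392}{1221} + 82 i$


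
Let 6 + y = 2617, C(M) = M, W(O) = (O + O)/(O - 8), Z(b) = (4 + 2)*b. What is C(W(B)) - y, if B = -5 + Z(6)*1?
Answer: -59991/23 ≈ -2608.3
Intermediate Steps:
Z(b) = 6*b
B = 31 (B = -5 + (6*6)*1 = -5 + 36*1 = -5 + 36 = 31)
W(O) = 2*O/(-8 + O) (W(O) = (2*O)/(-8 + O) = 2*O/(-8 + O))
y = 2611 (y = -6 + 2617 = 2611)
C(W(B)) - y = 2*31/(-8 + 31) - 1*2611 = 2*31/23 - 2611 = 2*31*(1/23) - 2611 = 62/23 - 2611 = -59991/23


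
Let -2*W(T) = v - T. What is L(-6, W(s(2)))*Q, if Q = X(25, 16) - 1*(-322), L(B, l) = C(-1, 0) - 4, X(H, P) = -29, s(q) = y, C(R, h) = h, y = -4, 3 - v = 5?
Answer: -1172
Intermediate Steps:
v = -2 (v = 3 - 1*5 = 3 - 5 = -2)
s(q) = -4
W(T) = 1 + T/2 (W(T) = -(-2 - T)/2 = 1 + T/2)
L(B, l) = -4 (L(B, l) = 0 - 4 = -4)
Q = 293 (Q = -29 - 1*(-322) = -29 + 322 = 293)
L(-6, W(s(2)))*Q = -4*293 = -1172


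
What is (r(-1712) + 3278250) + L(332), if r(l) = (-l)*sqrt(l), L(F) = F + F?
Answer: 3278914 + 6848*I*sqrt(107) ≈ 3.2789e+6 + 70836.0*I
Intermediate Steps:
L(F) = 2*F
r(l) = -l**(3/2)
(r(-1712) + 3278250) + L(332) = (-(-1712)**(3/2) + 3278250) + 2*332 = (-(-6848)*I*sqrt(107) + 3278250) + 664 = (6848*I*sqrt(107) + 3278250) + 664 = (3278250 + 6848*I*sqrt(107)) + 664 = 3278914 + 6848*I*sqrt(107)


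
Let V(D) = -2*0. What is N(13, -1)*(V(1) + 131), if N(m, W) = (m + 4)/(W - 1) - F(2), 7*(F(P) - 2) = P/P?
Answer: -19519/14 ≈ -1394.2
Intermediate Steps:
F(P) = 15/7 (F(P) = 2 + (P/P)/7 = 2 + (⅐)*1 = 2 + ⅐ = 15/7)
N(m, W) = -15/7 + (4 + m)/(-1 + W) (N(m, W) = (m + 4)/(W - 1) - 1*15/7 = (4 + m)/(-1 + W) - 15/7 = -15/7 + (4 + m)/(-1 + W))
V(D) = 0
N(13, -1)*(V(1) + 131) = ((43 - 15*(-1) + 7*13)/(7*(-1 - 1)))*(0 + 131) = ((⅐)*(43 + 15 + 91)/(-2))*131 = ((⅐)*(-½)*149)*131 = -149/14*131 = -19519/14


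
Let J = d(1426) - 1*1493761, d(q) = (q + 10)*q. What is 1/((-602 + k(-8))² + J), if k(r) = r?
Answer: 1/926075 ≈ 1.0798e-6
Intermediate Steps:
d(q) = q*(10 + q) (d(q) = (10 + q)*q = q*(10 + q))
J = 553975 (J = 1426*(10 + 1426) - 1*1493761 = 1426*1436 - 1493761 = 2047736 - 1493761 = 553975)
1/((-602 + k(-8))² + J) = 1/((-602 - 8)² + 553975) = 1/((-610)² + 553975) = 1/(372100 + 553975) = 1/926075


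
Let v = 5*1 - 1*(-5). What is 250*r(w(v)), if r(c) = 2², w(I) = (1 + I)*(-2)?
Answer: 1000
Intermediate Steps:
v = 10 (v = 5 + 5 = 10)
w(I) = -2 - 2*I
r(c) = 4
250*r(w(v)) = 250*4 = 1000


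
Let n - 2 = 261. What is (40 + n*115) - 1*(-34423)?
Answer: 64708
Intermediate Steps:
n = 263 (n = 2 + 261 = 263)
(40 + n*115) - 1*(-34423) = (40 + 263*115) - 1*(-34423) = (40 + 30245) + 34423 = 30285 + 34423 = 64708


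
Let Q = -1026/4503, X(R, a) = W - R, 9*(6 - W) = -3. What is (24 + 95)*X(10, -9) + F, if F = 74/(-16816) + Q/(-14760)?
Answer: -178245127379/408502680 ≈ -436.34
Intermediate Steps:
W = 19/3 (W = 6 - 1/9*(-3) = 6 + 1/3 = 19/3 ≈ 6.3333)
X(R, a) = 19/3 - R
Q = -18/79 (Q = -1026*1/4503 = -18/79 ≈ -0.22785)
F = -597113/136167560 (F = 74/(-16816) - 18/79/(-14760) = 74*(-1/16816) - 18/79*(-1/14760) = -37/8408 + 1/64780 = -597113/136167560 ≈ -0.0043851)
(24 + 95)*X(10, -9) + F = (24 + 95)*(19/3 - 1*10) - 597113/136167560 = 119*(19/3 - 10) - 597113/136167560 = 119*(-11/3) - 597113/136167560 = -1309/3 - 597113/136167560 = -178245127379/408502680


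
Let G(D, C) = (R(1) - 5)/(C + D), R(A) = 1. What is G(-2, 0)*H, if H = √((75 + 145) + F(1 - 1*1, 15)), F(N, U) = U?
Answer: 2*√235 ≈ 30.659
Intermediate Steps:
H = √235 (H = √((75 + 145) + 15) = √(220 + 15) = √235 ≈ 15.330)
G(D, C) = -4/(C + D) (G(D, C) = (1 - 5)/(C + D) = -4/(C + D))
G(-2, 0)*H = (-4/(0 - 2))*√235 = (-4/(-2))*√235 = (-4*(-½))*√235 = 2*√235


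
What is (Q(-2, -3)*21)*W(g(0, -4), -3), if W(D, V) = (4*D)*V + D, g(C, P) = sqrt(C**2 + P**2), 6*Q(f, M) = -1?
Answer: 154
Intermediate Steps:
Q(f, M) = -1/6 (Q(f, M) = (1/6)*(-1) = -1/6)
W(D, V) = D + 4*D*V (W(D, V) = 4*D*V + D = D + 4*D*V)
(Q(-2, -3)*21)*W(g(0, -4), -3) = (-1/6*21)*(sqrt(0**2 + (-4)**2)*(1 + 4*(-3))) = -7*sqrt(0 + 16)*(1 - 12)/2 = -7*sqrt(16)*(-11)/2 = -14*(-11) = -7/2*(-44) = 154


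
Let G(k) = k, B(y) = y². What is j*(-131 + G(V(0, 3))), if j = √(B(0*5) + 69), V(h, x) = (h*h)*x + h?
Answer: -131*√69 ≈ -1088.2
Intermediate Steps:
V(h, x) = h + x*h² (V(h, x) = h²*x + h = x*h² + h = h + x*h²)
j = √69 (j = √((0*5)² + 69) = √(0² + 69) = √(0 + 69) = √69 ≈ 8.3066)
j*(-131 + G(V(0, 3))) = √69*(-131 + 0*(1 + 0*3)) = √69*(-131 + 0*(1 + 0)) = √69*(-131 + 0*1) = √69*(-131 + 0) = √69*(-131) = -131*√69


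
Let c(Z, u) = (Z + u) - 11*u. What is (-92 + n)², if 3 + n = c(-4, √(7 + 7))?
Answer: 11201 + 1980*√14 ≈ 18609.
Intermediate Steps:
c(Z, u) = Z - 10*u
n = -7 - 10*√14 (n = -3 + (-4 - 10*√(7 + 7)) = -3 + (-4 - 10*√14) = -7 - 10*√14 ≈ -44.417)
(-92 + n)² = (-92 + (-7 - 10*√14))² = (-99 - 10*√14)²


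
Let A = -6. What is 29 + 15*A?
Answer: -61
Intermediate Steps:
29 + 15*A = 29 + 15*(-6) = 29 - 90 = -61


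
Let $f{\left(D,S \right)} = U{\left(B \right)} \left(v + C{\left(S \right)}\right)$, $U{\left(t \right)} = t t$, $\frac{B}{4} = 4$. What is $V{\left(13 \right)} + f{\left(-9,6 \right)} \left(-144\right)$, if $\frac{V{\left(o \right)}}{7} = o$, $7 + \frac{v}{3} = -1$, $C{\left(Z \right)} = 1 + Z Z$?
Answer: $-479141$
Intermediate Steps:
$B = 16$ ($B = 4 \cdot 4 = 16$)
$C{\left(Z \right)} = 1 + Z^{2}$
$U{\left(t \right)} = t^{2}$
$v = -24$ ($v = -21 + 3 \left(-1\right) = -21 - 3 = -24$)
$V{\left(o \right)} = 7 o$
$f{\left(D,S \right)} = -5888 + 256 S^{2}$ ($f{\left(D,S \right)} = 16^{2} \left(-24 + \left(1 + S^{2}\right)\right) = 256 \left(-23 + S^{2}\right) = -5888 + 256 S^{2}$)
$V{\left(13 \right)} + f{\left(-9,6 \right)} \left(-144\right) = 7 \cdot 13 + \left(-5888 + 256 \cdot 6^{2}\right) \left(-144\right) = 91 + \left(-5888 + 256 \cdot 36\right) \left(-144\right) = 91 + \left(-5888 + 9216\right) \left(-144\right) = 91 + 3328 \left(-144\right) = 91 - 479232 = -479141$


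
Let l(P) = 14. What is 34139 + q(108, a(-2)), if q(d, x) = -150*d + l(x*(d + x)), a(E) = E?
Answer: 17953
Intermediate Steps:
q(d, x) = 14 - 150*d (q(d, x) = -150*d + 14 = 14 - 150*d)
34139 + q(108, a(-2)) = 34139 + (14 - 150*108) = 34139 + (14 - 16200) = 34139 - 16186 = 17953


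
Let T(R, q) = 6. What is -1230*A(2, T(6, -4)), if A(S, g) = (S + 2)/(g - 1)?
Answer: -984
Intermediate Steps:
A(S, g) = (2 + S)/(-1 + g)
-1230*A(2, T(6, -4)) = -1230*(2 + 2)/(-1 + 6) = -1230*4/5 = -984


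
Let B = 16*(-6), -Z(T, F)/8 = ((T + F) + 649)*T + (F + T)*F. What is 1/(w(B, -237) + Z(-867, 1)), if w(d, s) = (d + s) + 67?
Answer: -1/1498450 ≈ -6.6736e-7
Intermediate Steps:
Z(T, F) = -8*F*(F + T) - 8*T*(649 + F + T) (Z(T, F) = -8*(((T + F) + 649)*T + (F + T)*F) = -8*(((F + T) + 649)*T + F*(F + T)) = -8*((649 + F + T)*T + F*(F + T)) = -8*(T*(649 + F + T) + F*(F + T)) = -8*(F*(F + T) + T*(649 + F + T)) = -8*F*(F + T) - 8*T*(649 + F + T))
B = -96
w(d, s) = 67 + d + s
1/(w(B, -237) + Z(-867, 1)) = 1/((67 - 96 - 237) + (-5192*(-867) - 8*1² - 8*(-867)² - 16*1*(-867))) = 1/(-266 + (4501464 - 8*1 - 8*751689 + 13872)) = 1/(-266 + (4501464 - 8 - 6013512 + 13872)) = 1/(-266 - 1498184) = 1/(-1498450) = -1/1498450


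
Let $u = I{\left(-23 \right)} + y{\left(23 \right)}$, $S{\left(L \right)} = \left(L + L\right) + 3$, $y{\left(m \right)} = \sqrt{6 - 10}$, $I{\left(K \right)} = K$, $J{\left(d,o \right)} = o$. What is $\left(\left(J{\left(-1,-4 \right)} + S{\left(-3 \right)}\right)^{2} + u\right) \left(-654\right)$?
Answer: $-17004 - 1308 i \approx -17004.0 - 1308.0 i$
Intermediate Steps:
$y{\left(m \right)} = 2 i$ ($y{\left(m \right)} = \sqrt{-4} = 2 i$)
$S{\left(L \right)} = 3 + 2 L$ ($S{\left(L \right)} = 2 L + 3 = 3 + 2 L$)
$u = -23 + 2 i \approx -23.0 + 2.0 i$
$\left(\left(J{\left(-1,-4 \right)} + S{\left(-3 \right)}\right)^{2} + u\right) \left(-654\right) = \left(\left(-4 + \left(3 + 2 \left(-3\right)\right)\right)^{2} - \left(23 - 2 i\right)\right) \left(-654\right) = \left(\left(-4 + \left(3 - 6\right)\right)^{2} - \left(23 - 2 i\right)\right) \left(-654\right) = \left(\left(-4 - 3\right)^{2} - \left(23 - 2 i\right)\right) \left(-654\right) = \left(\left(-7\right)^{2} - \left(23 - 2 i\right)\right) \left(-654\right) = \left(49 - \left(23 - 2 i\right)\right) \left(-654\right) = \left(26 + 2 i\right) \left(-654\right) = -17004 - 1308 i$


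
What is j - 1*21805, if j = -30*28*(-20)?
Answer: -5005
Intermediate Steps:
j = 16800 (j = -840*(-20) = 16800)
j - 1*21805 = 16800 - 1*21805 = 16800 - 21805 = -5005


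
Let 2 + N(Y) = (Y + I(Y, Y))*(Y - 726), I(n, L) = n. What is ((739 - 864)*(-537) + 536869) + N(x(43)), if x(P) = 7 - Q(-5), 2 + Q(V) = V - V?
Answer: 591086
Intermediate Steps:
Q(V) = -2 (Q(V) = -2 + (V - V) = -2 + 0 = -2)
x(P) = 9 (x(P) = 7 - 1*(-2) = 7 + 2 = 9)
N(Y) = -2 + 2*Y*(-726 + Y) (N(Y) = -2 + (Y + Y)*(Y - 726) = -2 + (2*Y)*(-726 + Y) = -2 + 2*Y*(-726 + Y))
((739 - 864)*(-537) + 536869) + N(x(43)) = ((739 - 864)*(-537) + 536869) + (-2 - 1452*9 + 2*9**2) = (-125*(-537) + 536869) + (-2 - 13068 + 2*81) = (67125 + 536869) + (-2 - 13068 + 162) = 603994 - 12908 = 591086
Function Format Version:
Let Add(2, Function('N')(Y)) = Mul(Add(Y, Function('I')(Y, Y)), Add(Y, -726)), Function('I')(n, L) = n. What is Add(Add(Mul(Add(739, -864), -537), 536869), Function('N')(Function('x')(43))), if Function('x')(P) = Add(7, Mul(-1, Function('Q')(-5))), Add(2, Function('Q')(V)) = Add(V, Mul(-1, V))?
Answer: 591086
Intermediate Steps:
Function('Q')(V) = -2 (Function('Q')(V) = Add(-2, Add(V, Mul(-1, V))) = Add(-2, 0) = -2)
Function('x')(P) = 9 (Function('x')(P) = Add(7, Mul(-1, -2)) = Add(7, 2) = 9)
Function('N')(Y) = Add(-2, Mul(2, Y, Add(-726, Y))) (Function('N')(Y) = Add(-2, Mul(Add(Y, Y), Add(Y, -726))) = Add(-2, Mul(Mul(2, Y), Add(-726, Y))) = Add(-2, Mul(2, Y, Add(-726, Y))))
Add(Add(Mul(Add(739, -864), -537), 536869), Function('N')(Function('x')(43))) = Add(Add(Mul(Add(739, -864), -537), 536869), Add(-2, Mul(-1452, 9), Mul(2, Pow(9, 2)))) = Add(Add(Mul(-125, -537), 536869), Add(-2, -13068, Mul(2, 81))) = Add(Add(67125, 536869), Add(-2, -13068, 162)) = Add(603994, -12908) = 591086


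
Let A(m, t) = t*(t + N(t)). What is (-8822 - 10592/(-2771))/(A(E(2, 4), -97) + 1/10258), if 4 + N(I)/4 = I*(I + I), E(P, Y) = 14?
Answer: 250655973860/207229675957543 ≈ 0.0012096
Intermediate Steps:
N(I) = -16 + 8*I² (N(I) = -16 + 4*(I*(I + I)) = -16 + 4*(I*(2*I)) = -16 + 4*(2*I²) = -16 + 8*I²)
A(m, t) = t*(-16 + t + 8*t²) (A(m, t) = t*(t + (-16 + 8*t²)) = t*(-16 + t + 8*t²))
(-8822 - 10592/(-2771))/(A(E(2, 4), -97) + 1/10258) = (-8822 - 10592/(-2771))/(-97*(-16 - 97 + 8*(-97)²) + 1/10258) = (-8822 - 10592*(-1/2771))/(-97*(-16 - 97 + 8*9409) + 1/10258) = (-8822 + 10592/2771)/(-97*(-16 - 97 + 75272) + 1/10258) = -24435170/(2771*(-97*75159 + 1/10258)) = -24435170/(2771*(-7290423 + 1/10258)) = -24435170/(2771*(-74785159133/10258)) = -24435170/2771*(-10258/74785159133) = 250655973860/207229675957543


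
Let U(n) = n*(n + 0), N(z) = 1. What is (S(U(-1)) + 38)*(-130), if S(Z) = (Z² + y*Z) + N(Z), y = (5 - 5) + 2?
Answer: -5460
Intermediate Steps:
y = 2 (y = 0 + 2 = 2)
U(n) = n² (U(n) = n*n = n²)
S(Z) = 1 + Z² + 2*Z (S(Z) = (Z² + 2*Z) + 1 = 1 + Z² + 2*Z)
(S(U(-1)) + 38)*(-130) = ((1 + ((-1)²)² + 2*(-1)²) + 38)*(-130) = ((1 + 1² + 2*1) + 38)*(-130) = ((1 + 1 + 2) + 38)*(-130) = (4 + 38)*(-130) = 42*(-130) = -5460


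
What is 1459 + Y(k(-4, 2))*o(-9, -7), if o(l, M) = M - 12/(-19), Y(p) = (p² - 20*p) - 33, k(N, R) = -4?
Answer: 20098/19 ≈ 1057.8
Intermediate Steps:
Y(p) = -33 + p² - 20*p
o(l, M) = 12/19 + M (o(l, M) = M - 12*(-1)/19 = M - 1*(-12/19) = M + 12/19 = 12/19 + M)
1459 + Y(k(-4, 2))*o(-9, -7) = 1459 + (-33 + (-4)² - 20*(-4))*(12/19 - 7) = 1459 + (-33 + 16 + 80)*(-121/19) = 1459 + 63*(-121/19) = 1459 - 7623/19 = 20098/19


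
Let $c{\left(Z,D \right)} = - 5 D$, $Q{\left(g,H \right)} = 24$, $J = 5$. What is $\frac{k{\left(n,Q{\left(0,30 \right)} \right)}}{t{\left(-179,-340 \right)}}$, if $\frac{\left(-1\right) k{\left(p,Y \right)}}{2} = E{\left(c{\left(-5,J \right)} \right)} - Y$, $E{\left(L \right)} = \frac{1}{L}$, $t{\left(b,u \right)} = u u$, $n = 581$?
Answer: $\frac{601}{1445000} \approx 0.00041592$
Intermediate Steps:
$t{\left(b,u \right)} = u^{2}$
$k{\left(p,Y \right)} = \frac{2}{25} + 2 Y$ ($k{\left(p,Y \right)} = - 2 \left(\frac{1}{\left(-5\right) 5} - Y\right) = - 2 \left(\frac{1}{-25} - Y\right) = - 2 \left(- \frac{1}{25} - Y\right) = \frac{2}{25} + 2 Y$)
$\frac{k{\left(n,Q{\left(0,30 \right)} \right)}}{t{\left(-179,-340 \right)}} = \frac{\frac{2}{25} + 2 \cdot 24}{\left(-340\right)^{2}} = \frac{\frac{2}{25} + 48}{115600} = \frac{1202}{25} \cdot \frac{1}{115600} = \frac{601}{1445000}$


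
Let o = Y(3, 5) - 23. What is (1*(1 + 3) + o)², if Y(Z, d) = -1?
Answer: 400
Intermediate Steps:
o = -24 (o = -1 - 23 = -24)
(1*(1 + 3) + o)² = (1*(1 + 3) - 24)² = (1*4 - 24)² = (4 - 24)² = (-20)² = 400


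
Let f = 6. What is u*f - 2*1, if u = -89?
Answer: -536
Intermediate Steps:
u*f - 2*1 = -89*6 - 2*1 = -534 - 2 = -536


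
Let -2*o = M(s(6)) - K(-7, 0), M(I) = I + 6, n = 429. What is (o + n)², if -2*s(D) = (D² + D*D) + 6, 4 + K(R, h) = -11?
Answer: 191844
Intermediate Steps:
K(R, h) = -15 (K(R, h) = -4 - 11 = -15)
s(D) = -3 - D² (s(D) = -((D² + D*D) + 6)/2 = -((D² + D²) + 6)/2 = -(2*D² + 6)/2 = -(6 + 2*D²)/2 = -3 - D²)
M(I) = 6 + I
o = 9 (o = -((6 + (-3 - 1*6²)) - 1*(-15))/2 = -((6 + (-3 - 1*36)) + 15)/2 = -((6 + (-3 - 36)) + 15)/2 = -((6 - 39) + 15)/2 = -(-33 + 15)/2 = -½*(-18) = 9)
(o + n)² = (9 + 429)² = 438² = 191844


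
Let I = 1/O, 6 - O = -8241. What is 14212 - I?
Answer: 117206363/8247 ≈ 14212.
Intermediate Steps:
O = 8247 (O = 6 - 1*(-8241) = 6 + 8241 = 8247)
I = 1/8247 ≈ 0.00012126
14212 - I = 14212 - 1*1/8247 = 14212 - 1/8247 = 117206363/8247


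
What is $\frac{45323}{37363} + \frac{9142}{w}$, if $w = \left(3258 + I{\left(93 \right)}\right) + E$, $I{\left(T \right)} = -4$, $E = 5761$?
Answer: $\frac{750159391}{336827445} \approx 2.2271$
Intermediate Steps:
$w = 9015$ ($w = \left(3258 - 4\right) + 5761 = 3254 + 5761 = 9015$)
$\frac{45323}{37363} + \frac{9142}{w} = \frac{45323}{37363} + \frac{9142}{9015} = \frac{750159391}{336827445}$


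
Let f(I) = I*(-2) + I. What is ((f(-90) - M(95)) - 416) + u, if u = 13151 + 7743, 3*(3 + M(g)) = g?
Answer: 61618/3 ≈ 20539.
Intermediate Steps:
M(g) = -3 + g/3
u = 20894
f(I) = -I (f(I) = -2*I + I = -I)
((f(-90) - M(95)) - 416) + u = ((-1*(-90) - (-3 + (⅓)*95)) - 416) + 20894 = ((90 - (-3 + 95/3)) - 416) + 20894 = ((90 - 1*86/3) - 416) + 20894 = ((90 - 86/3) - 416) + 20894 = (184/3 - 416) + 20894 = -1064/3 + 20894 = 61618/3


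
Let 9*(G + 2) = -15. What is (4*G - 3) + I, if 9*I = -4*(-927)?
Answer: 1183/3 ≈ 394.33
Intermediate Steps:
G = -11/3 (G = -2 + (1/9)*(-15) = -2 - 5/3 = -11/3 ≈ -3.6667)
I = 412 (I = (-4*(-927))/9 = (1/9)*3708 = 412)
(4*G - 3) + I = (4*(-11/3) - 3) + 412 = (-44/3 - 3) + 412 = -53/3 + 412 = 1183/3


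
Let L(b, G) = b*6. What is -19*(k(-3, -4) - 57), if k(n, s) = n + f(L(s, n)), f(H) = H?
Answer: 1596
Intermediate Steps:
L(b, G) = 6*b
k(n, s) = n + 6*s
-19*(k(-3, -4) - 57) = -19*((-3 + 6*(-4)) - 57) = -19*((-3 - 24) - 57) = -19*(-27 - 57) = -19*(-84) = 1596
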